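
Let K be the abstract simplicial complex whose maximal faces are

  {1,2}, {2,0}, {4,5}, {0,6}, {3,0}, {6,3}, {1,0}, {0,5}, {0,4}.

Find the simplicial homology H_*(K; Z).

H_0 = Z,  H_1 = Z^3.

K has 7 vertices, 9 edges.
rank ∂_0 = 0, rank ∂_1 = 6 ⇒ b_0 = 7 − 0 − 6 = 1; all invariant factors of ∂_1 are 1 so no torsion. So H_0 = Z.
rank ∂_1 = 6, rank ∂_2 = 0 ⇒ b_1 = 9 − 6 − 0 = 3. So H_1 = Z^3.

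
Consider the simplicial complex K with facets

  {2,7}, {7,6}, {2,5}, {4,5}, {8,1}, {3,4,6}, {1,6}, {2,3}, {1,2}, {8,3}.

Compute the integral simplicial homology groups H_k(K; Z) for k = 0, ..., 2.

H_0 ≅ Z,  H_1 ≅ Z^4,  H_2 = 0.

We work with the vertex ordering 1 < 2 < 3 < 4 < 5 < 6 < 7 < 8. The simplices of K, each written with vertices in increasing order, are:

  0-simplices (8): [1], [2], [3], [4], [5], [6], [7], [8]
  1-simplices (12): [1,2], [1,6], [1,8], [2,3], [2,5], [2,7], [3,4], [3,6], [3,8], [4,5], [4,6], [6,7]
  2-simplices (1): [3,4,6]

so the chain groups are C_0 ≅ Z^8, C_1 ≅ Z^12, C_2 ≅ Z^1.

The boundary map ∂_1: C_1 → C_0 sends each edge [p,q] (with p < q) to q − p.
The 8×12 boundary matrix has rank 7 and Smith normal form diag(1,1,1,1,1,1,1).

Boundary ∂_2: C_2 → C_1 acts by ∂[p,q,r] = [q,r] − [p,r] + [p,q]. For instance
  ∂[3,4,6] = [4,6] − [3,6] + [3,4].
As a 12×1 matrix over Z this has rank 1, with invariant factors (1).

Reading off H_k = ker ∂_k / im ∂_{k+1}:

  H_0: rank C_0 − rank ∂_1 = 8 − 7 = 1, and the invariant factors of ∂_1 are all 1, so H_0 = Z.
  H_1: rank ker ∂_1 − rank ∂_2 = (12 − 7) − 1 = 4, and the invariant factors of ∂_2 are all 1, so H_1 = Z^4.
  H_2: rank ker ∂_2 − rank ∂_3 = (1 − 1) − 0 = 0, and there is no ∂_3, so H_2 = 0.

As a check, the Euler characteristic is 8 − 12 + 1 = -3, which agrees with 1 − 4 + 0 = -3.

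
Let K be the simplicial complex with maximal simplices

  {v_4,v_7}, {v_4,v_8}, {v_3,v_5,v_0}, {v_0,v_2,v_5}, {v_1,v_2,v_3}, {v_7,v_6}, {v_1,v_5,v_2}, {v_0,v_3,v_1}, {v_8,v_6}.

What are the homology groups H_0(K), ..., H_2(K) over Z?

H_0 ≅ Z^2,  H_1 ≅ Z^2,  H_2 = 0.

Order the vertices as v_0 < v_1 < v_2 < v_3 < v_4 < v_5 < v_6 < v_7 < v_8. Listing each simplex with vertices in this order, K has dimension 2 with simplices:

  0-simplices (9): [v_0], [v_1], [v_2], [v_3], [v_4], [v_5], [v_6], [v_7], [v_8]
  1-simplices (14): [v_0,v_1], [v_0,v_2], [v_0,v_3], [v_0,v_5], [v_1,v_2], [v_1,v_3], [v_1,v_5], [v_2,v_3], [v_2,v_5], [v_3,v_5], [v_4,v_7], [v_4,v_8], [v_6,v_7], [v_6,v_8]
  2-simplices (5): [v_0,v_1,v_3], [v_0,v_2,v_5], [v_0,v_3,v_5], [v_1,v_2,v_3], [v_1,v_2,v_5]

Hence C_0 ≅ Z^9, C_1 ≅ Z^14, C_2 ≅ Z^5.

∂_1: C_1 → C_0 sends each edge [p,q] (with p < q) to q − p.
This gives a 9×14 integer matrix of rank 7; reducing to Smith normal form yields diagonal entries (1,1,1,1,1,1,1).

∂_2: C_2 → C_1 acts by ∂[p,q,r] = [q,r] − [p,r] + [p,q]. For instance
  ∂[v_0,v_2,v_5] = [v_2,v_5] − [v_0,v_5] + [v_0,v_2],
  ∂[v_1,v_2,v_5] = [v_2,v_5] − [v_1,v_5] + [v_1,v_2].
This gives a 14×5 integer matrix of rank 5; reducing to Smith normal form yields diagonal entries (1,1,1,1,1).

Computing H_k = (kernel of ∂_k) / (image of ∂_{k+1}):

  H_0: rank C_0 − rank ∂_1 = 9 − 7 = 2, and the invariant factors of ∂_1 are all 1, so H_0 = Z^2.
  H_1: rank ker ∂_1 − rank ∂_2 = (14 − 7) − 5 = 2, and the invariant factors of ∂_2 are all 1, so H_1 = Z^2.
  H_2: rank ker ∂_2 − rank ∂_3 = (5 − 5) − 0 = 0, and there is no ∂_3, so H_2 = 0.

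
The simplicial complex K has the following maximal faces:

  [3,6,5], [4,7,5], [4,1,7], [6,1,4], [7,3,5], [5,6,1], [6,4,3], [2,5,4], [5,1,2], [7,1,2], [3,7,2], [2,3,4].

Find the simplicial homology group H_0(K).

H_0 = Z.

We work with the vertex ordering 1 < 2 < 3 < 4 < 5 < 6 < 7. The simplices of K, each written with vertices in increasing order, are:

  0-simplices (7): [1], [2], [3], [4], [5], [6], [7]
  1-simplices (18): [1,2], [1,4], [1,5], [1,6], [1,7], [2,3], [2,4], [2,5], [2,7], [3,4], [3,5], [3,6], [3,7], [4,5], [4,6], [4,7], [5,6], [5,7]
  2-simplices (12): [1,2,5], [1,2,7], [1,4,6], [1,4,7], [1,5,6], [2,3,4], [2,3,7], [2,4,5], [3,4,6], [3,5,6], [3,5,7], [4,5,7]

giving chain groups C_0 ≅ Z^7, C_1 ≅ Z^18, C_2 ≅ Z^12.

Boundary ∂_1: C_1 → C_0 sends each edge [p,q] (with p < q) to q − p. For instance
  ∂[5,6] = [6] − [5].
As a 7×18 matrix over Z this has rank 6, with invariant factors (1,1,1,1,1,1).

∂_2: C_2 → C_1 acts by ∂[p,q,r] = [q,r] − [p,r] + [p,q]. For instance
  ∂[4,5,7] = [5,7] − [4,7] + [4,5],
  ∂[3,5,7] = [5,7] − [3,7] + [3,5].
This gives a 18×12 integer matrix of rank 12; reducing to Smith normal form yields diagonal entries (1,1,1,1,1,1,1,1,1,1,1,2).

Reading off H_k = ker ∂_k / im ∂_{k+1}:

  H_0: rank C_0 − rank ∂_1 = 7 − 6 = 1, and the invariant factors of ∂_1 are all 1, so H_0 = Z.

(K is a triangulation of the real projective plane RP^2.)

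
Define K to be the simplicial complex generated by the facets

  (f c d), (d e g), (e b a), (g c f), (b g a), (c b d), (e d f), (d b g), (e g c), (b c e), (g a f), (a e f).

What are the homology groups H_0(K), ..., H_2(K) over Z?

H_0 ≅ Z,  H_1 ≅ Z/2Z,  H_2 = 0.

Order the vertices as a < b < c < d < e < f < g. Listing each simplex with vertices in this order, K has dimension 2 with simplices:

  0-simplices (7): a, b, c, d, e, f, g
  1-simplices (18): ab, ae, af, ag, bc, bd, be, bg, cd, ce, cf, cg, de, df, dg, ef, eg, fg
  2-simplices (12): abe, abg, aef, afg, bcd, bce, bdg, cdf, ceg, cfg, def, deg

giving chain groups C_0 ≅ Z^7, C_1 ≅ Z^18, C_2 ≅ Z^12.

Boundary ∂_1: C_1 → C_0 sends each edge [p,q] (with p < q) to q − p.
The 7×18 boundary matrix has rank 6 and Smith normal form diag(1,1,1,1,1,1).

Boundary ∂_2: C_2 → C_1 acts by ∂[p,q,r] = [q,r] − [p,r] + [p,q]. For instance
  ∂deg = eg − dg + de,
  ∂def = ef − df + de.
The 18×12 boundary matrix has rank 12 and Smith normal form diag(1,1,1,1,1,1,1,1,1,1,1,2).

Now H_k = ker ∂_k / im ∂_{k+1}, so:

  H_0: rank C_0 − rank ∂_1 = 7 − 6 = 1, and the invariant factors of ∂_1 are all 1, so H_0 = Z.
  H_1: rank ker ∂_1 − rank ∂_2 = (18 − 6) − 12 = 0, and ∂_2 has invariant factor 2 > 1, so H_1 = Z/2Z.
  H_2: rank ker ∂_2 − rank ∂_3 = (12 − 12) − 0 = 0, and there is no ∂_3, so H_2 = 0.

As a check, the Euler characteristic is 7 − 18 + 12 = 1, which agrees with 1 − 0 + 0 = 1.
(K is a triangulation of the real projective plane RP^2.)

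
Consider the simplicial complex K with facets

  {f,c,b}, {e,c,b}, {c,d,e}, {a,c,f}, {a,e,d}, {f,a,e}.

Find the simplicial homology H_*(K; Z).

H_0 = Z,  H_1 = Z,  H_2 = 0.

Fix the vertex order a < b < c < d < e < f and write every simplex with vertices in increasing order. Then dim K = 2 and the simplices of K are:

  0-simplices (6): a, b, c, d, e, f
  1-simplices (12): ac, ad, ae, af, bc, be, bf, cd, ce, cf, de, ef
  2-simplices (6): acf, ade, aef, bce, bcf, cde

giving chain groups C_0 ≅ Z^6, C_1 ≅ Z^12, C_2 ≅ Z^6.

Boundary ∂_1: C_1 → C_0 sends each edge [p,q] (with p < q) to q − p. For instance
  ∂ad = d − a.
This gives a 6×12 integer matrix of rank 5; reducing to Smith normal form yields diagonal entries (1,1,1,1,1).

Boundary ∂_2: C_2 → C_1 sends each 2-simplex [p,q,r] to [q,r] − [p,r] + [p,q]. For instance
  ∂aef = ef − af + ae,
  ∂ade = de − ae + ad.
The 12×6 boundary matrix has rank 6 and Smith normal form diag(1,1,1,1,1,1).

Now H_k = ker ∂_k / im ∂_{k+1}, so:

  H_0: rank C_0 − rank ∂_1 = 6 − 5 = 1, and the invariant factors of ∂_1 are all 1, so H_0 ≅ Z.
  H_1: rank ker ∂_1 − rank ∂_2 = (12 − 5) − 6 = 1, and the invariant factors of ∂_2 are all 1, so H_1 ≅ Z.
  H_2: rank ker ∂_2 − rank ∂_3 = (6 − 6) − 0 = 0, and there is no ∂_3, so H_2 ≅ 0.

As a check, the Euler characteristic is 6 − 12 + 6 = 0, which agrees with 1 − 1 + 0 = 0.
(K is a triangulation of the cylinder S^1 x I.)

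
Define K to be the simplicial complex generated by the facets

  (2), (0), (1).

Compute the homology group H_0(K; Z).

We work with the vertex ordering 0 < 1 < 2. The simplices of K, each written with vertices in increasing order, are:

  0-simplices (3): [0], [1], [2]

Hence C_0 ≅ Z^3.

Computing H_k = (kernel of ∂_k) / (image of ∂_{k+1}):

  H_0: rank C_0 − rank ∂_1 = 3 − 0 = 3, and there is no ∂_1, so H_0 ≅ Z^3.

H_0 = Z^3.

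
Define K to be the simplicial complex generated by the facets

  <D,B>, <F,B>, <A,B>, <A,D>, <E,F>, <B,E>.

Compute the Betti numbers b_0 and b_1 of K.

b_0 = 1, b_1 = 2.

We work with the vertex ordering A < B < D < E < F. The simplices of K, each written with vertices in increasing order, are:

  0-simplices (5): A, B, D, E, F
  1-simplices (6): AB, AD, BD, BE, BF, EF

so the chain groups are C_0 ≅ Z^5, C_1 ≅ Z^6.

Boundary ∂_1: C_1 → C_0 is given by ∂[p,q] = [q] − [p]. For instance
  ∂AB = B − A.
This gives a 5×6 integer matrix of rank 4; reducing to Smith normal form yields diagonal entries (1,1,1,1).

Now H_k = ker ∂_k / im ∂_{k+1}, so:

  H_0: rank C_0 − rank ∂_1 = 5 − 4 = 1, and the invariant factors of ∂_1 are all 1, so H_0 ≅ Z.
  H_1: rank ker ∂_1 − rank ∂_2 = (6 − 4) − 0 = 2, and there is no ∂_2, so H_1 ≅ Z^2.

As a check, the Euler characteristic is 5 − 6 = -1, which agrees with 1 − 2 = -1.

Hence the Betti numbers are b_0 = 1, b_1 = 2.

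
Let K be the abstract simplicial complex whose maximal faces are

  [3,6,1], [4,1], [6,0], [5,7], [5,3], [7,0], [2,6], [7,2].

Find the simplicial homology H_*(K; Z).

We work with the vertex ordering 0 < 1 < 2 < 3 < 4 < 5 < 6 < 7. The simplices of K, each written with vertices in increasing order, are:

  0-simplices (8): [0], [1], [2], [3], [4], [5], [6], [7]
  1-simplices (10): [0,6], [0,7], [1,3], [1,4], [1,6], [2,6], [2,7], [3,5], [3,6], [5,7]
  2-simplices (1): [1,3,6]

giving chain groups C_0 ≅ Z^8, C_1 ≅ Z^10, C_2 ≅ Z^1.

The boundary map ∂_1: C_1 → C_0 is given by ∂[p,q] = [q] − [p].
This gives a 8×10 integer matrix of rank 7; reducing to Smith normal form yields diagonal entries (1,1,1,1,1,1,1).

The boundary map ∂_2: C_2 → C_1 acts by ∂[p,q,r] = [q,r] − [p,r] + [p,q]. For instance
  ∂[1,3,6] = [3,6] − [1,6] + [1,3].
The 10×1 boundary matrix has rank 1 and Smith normal form diag(1).

Reading off H_k = ker ∂_k / im ∂_{k+1}:

  H_0: rank C_0 − rank ∂_1 = 8 − 7 = 1, and the invariant factors of ∂_1 are all 1, so H_0 ≅ Z.
  H_1: rank ker ∂_1 − rank ∂_2 = (10 − 7) − 1 = 2, and the invariant factors of ∂_2 are all 1, so H_1 ≅ Z^2.
  H_2: rank ker ∂_2 − rank ∂_3 = (1 − 1) − 0 = 0, and there is no ∂_3, so H_2 ≅ 0.

As a check, the Euler characteristic is 8 − 10 + 1 = -1, which agrees with 1 − 2 + 0 = -1.

H_0 = Z,  H_1 = Z^2,  H_2 = 0.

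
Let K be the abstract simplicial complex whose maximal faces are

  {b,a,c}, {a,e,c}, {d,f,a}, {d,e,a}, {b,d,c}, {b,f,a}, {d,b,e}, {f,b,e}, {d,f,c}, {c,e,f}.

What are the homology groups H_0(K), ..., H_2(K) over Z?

H_0 = Z,  H_1 = Z/2,  H_2 = 0.

We work with the vertex ordering a < b < c < d < e < f. The simplices of K, each written with vertices in increasing order, are:

  0-simplices (6): a, b, c, d, e, f
  1-simplices (15): ab, ac, ad, ae, af, bc, bd, be, bf, cd, ce, cf, de, df, ef
  2-simplices (10): abc, abf, ace, ade, adf, bcd, bde, bef, cdf, cef

giving chain groups C_0 ≅ Z^6, C_1 ≅ Z^15, C_2 ≅ Z^10.

∂_1: C_1 → C_0 sends each edge [p,q] (with p < q) to q − p. For instance
  ∂bf = f − b.
As a 6×15 matrix over Z this has rank 5, with invariant factors (1,1,1,1,1).

The boundary map ∂_2: C_2 → C_1 maps a triangle to the signed sum of its edges. For instance
  ∂abf = bf − af + ab,
  ∂ade = de − ae + ad.
As a 15×10 matrix over Z this has rank 10, with invariant factors (1,1,1,1,1,1,1,1,1,2).

Computing H_k = (kernel of ∂_k) / (image of ∂_{k+1}):

  H_0: rank C_0 − rank ∂_1 = 6 − 5 = 1, and the invariant factors of ∂_1 are all 1, so H_0 = Z.
  H_1: rank ker ∂_1 − rank ∂_2 = (15 − 5) − 10 = 0, and ∂_2 has invariant factor 2 > 1, so H_1 = Z/2.
  H_2: rank ker ∂_2 − rank ∂_3 = (10 − 10) − 0 = 0, and there is no ∂_3, so H_2 = 0.

As a check, the Euler characteristic is 6 − 15 + 10 = 1, which agrees with 1 − 0 + 0 = 1.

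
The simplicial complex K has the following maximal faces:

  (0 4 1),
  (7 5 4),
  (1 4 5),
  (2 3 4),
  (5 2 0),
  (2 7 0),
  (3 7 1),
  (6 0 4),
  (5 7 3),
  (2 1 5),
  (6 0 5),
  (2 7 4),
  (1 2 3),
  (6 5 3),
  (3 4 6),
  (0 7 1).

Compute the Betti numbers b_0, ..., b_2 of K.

b_0 = 1, b_1 = 2, b_2 = 1.

K has 8 vertices, 24 edges, 16 triangles.
rank ∂_0 = 0, rank ∂_1 = 7 ⇒ b_0 = 8 − 0 − 7 = 1; all invariant factors of ∂_1 are 1 so no torsion. So H_0 = Z.
rank ∂_1 = 7, rank ∂_2 = 15 ⇒ b_1 = 24 − 7 − 15 = 2; all invariant factors of ∂_2 are 1 so no torsion. So H_1 = Z^2.
rank ∂_2 = 15, rank ∂_3 = 0 ⇒ b_2 = 16 − 15 − 0 = 1. So H_2 = Z.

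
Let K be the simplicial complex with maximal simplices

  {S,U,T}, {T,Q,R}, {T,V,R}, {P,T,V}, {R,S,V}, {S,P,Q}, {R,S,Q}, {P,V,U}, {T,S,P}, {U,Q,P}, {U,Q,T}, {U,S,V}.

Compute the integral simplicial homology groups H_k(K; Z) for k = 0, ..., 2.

H_0 ≅ Z,  H_1 ≅ Z/2,  H_2 = 0.

We work with the vertex ordering P < Q < R < S < T < U < V. The simplices of K, each written with vertices in increasing order, are:

  0-simplices (7): P, Q, R, S, T, U, V
  1-simplices (18): PQ, PS, PT, PU, PV, QR, QS, QT, QU, RS, RT, RV, ST, SU, SV, TU, TV, UV
  2-simplices (12): PQS, PQU, PST, PTV, PUV, QRS, QRT, QTU, RSV, RTV, STU, SUV

so the chain groups are C_0 ≅ Z^7, C_1 ≅ Z^18, C_2 ≅ Z^12.

The boundary map ∂_1: C_1 → C_0 is given by ∂[p,q] = [q] − [p].
The resulting 7×18 matrix has rank 6, and its Smith normal form has invariant factors (1,1,1,1,1,1).

Boundary ∂_2: C_2 → C_1 maps a triangle to the signed sum of its edges. For instance
  ∂QTU = TU − QU + QT,
  ∂SUV = UV − SV + SU.
This gives a 18×12 integer matrix of rank 12; reducing to Smith normal form yields diagonal entries (1,1,1,1,1,1,1,1,1,1,1,2).

Computing H_k = (kernel of ∂_k) / (image of ∂_{k+1}):

  H_0: rank C_0 − rank ∂_1 = 7 − 6 = 1, and the invariant factors of ∂_1 are all 1, so H_0 ≅ Z.
  H_1: rank ker ∂_1 − rank ∂_2 = (18 − 6) − 12 = 0, and ∂_2 has invariant factor 2 > 1, so H_1 ≅ Z/2.
  H_2: rank ker ∂_2 − rank ∂_3 = (12 − 12) − 0 = 0, and there is no ∂_3, so H_2 ≅ 0.

As a check, the Euler characteristic is 7 − 18 + 12 = 1, which agrees with 1 − 0 + 0 = 1.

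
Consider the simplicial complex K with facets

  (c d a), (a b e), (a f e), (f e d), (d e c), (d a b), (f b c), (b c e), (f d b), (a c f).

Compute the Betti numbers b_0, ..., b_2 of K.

b_0 = 1, b_1 = 0, b_2 = 0.

Order the vertices as a < b < c < d < e < f. Listing each simplex with vertices in this order, K has dimension 2 with simplices:

  0-simplices (6): a, b, c, d, e, f
  1-simplices (15): ab, ac, ad, ae, af, bc, bd, be, bf, cd, ce, cf, de, df, ef
  2-simplices (10): abd, abe, acd, acf, aef, bce, bcf, bdf, cde, def

giving chain groups C_0 ≅ Z^6, C_1 ≅ Z^15, C_2 ≅ Z^10.

∂_1: C_1 → C_0 is given by ∂[p,q] = [q] − [p]. For instance
  ∂ce = e − c.
This gives a 6×15 integer matrix of rank 5; reducing to Smith normal form yields diagonal entries (1,1,1,1,1).

∂_2: C_2 → C_1 maps a triangle to the signed sum of its edges. For instance
  ∂bdf = df − bf + bd,
  ∂abe = be − ae + ab.
The 15×10 boundary matrix has rank 10 and Smith normal form diag(1,1,1,1,1,1,1,1,1,2).

From H_k ≅ ker(∂_k) / im(∂_{k+1}) we obtain:

  H_0: rank C_0 − rank ∂_1 = 6 − 5 = 1, and the invariant factors of ∂_1 are all 1, so H_0 ≅ Z.
  H_1: rank ker ∂_1 − rank ∂_2 = (15 − 5) − 10 = 0, and ∂_2 has invariant factor 2 > 1, so H_1 ≅ Z/2.
  H_2: rank ker ∂_2 − rank ∂_3 = (10 − 10) − 0 = 0, and there is no ∂_3, so H_2 ≅ 0.

Hence the Betti numbers are b_0 = 1, b_1 = 0, b_2 = 0.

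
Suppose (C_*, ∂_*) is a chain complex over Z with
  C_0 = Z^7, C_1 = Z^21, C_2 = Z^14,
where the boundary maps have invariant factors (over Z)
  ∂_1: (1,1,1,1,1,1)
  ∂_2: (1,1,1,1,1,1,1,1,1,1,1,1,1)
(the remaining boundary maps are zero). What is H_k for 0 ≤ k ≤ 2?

H_0: b_0 = 7 − 0 − 6 = 1; torsion from ∂_1 factors > 1: none. So H_0 ≅ Z.
H_1: b_1 = 21 − 6 − 13 = 2; torsion from ∂_2 factors > 1: none. So H_1 ≅ Z^2.
H_2: b_2 = 14 − 13 − 0 = 1; torsion from ∂_3 factors > 1: none. So H_2 ≅ Z.

H_0 ≅ Z,  H_1 ≅ Z^2,  H_2 ≅ Z.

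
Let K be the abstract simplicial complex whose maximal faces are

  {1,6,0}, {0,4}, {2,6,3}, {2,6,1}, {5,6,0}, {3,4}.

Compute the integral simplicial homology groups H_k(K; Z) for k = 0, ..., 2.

H_0 ≅ Z,  H_1 ≅ Z,  H_2 = 0.

Take the total order 0 < 1 < 2 < 3 < 4 < 5 < 6 on the vertex set. Then K (dimension 2) consists of the simplices:

  0-simplices (7): [0], [1], [2], [3], [4], [5], [6]
  1-simplices (11): [0,1], [0,4], [0,5], [0,6], [1,2], [1,6], [2,3], [2,6], [3,4], [3,6], [5,6]
  2-simplices (4): [0,1,6], [0,5,6], [1,2,6], [2,3,6]

giving chain groups C_0 ≅ Z^7, C_1 ≅ Z^11, C_2 ≅ Z^4.

∂_1: C_1 → C_0 sends each edge [p,q] (with p < q) to q − p.
The resulting 7×11 matrix has rank 6, and its Smith normal form has invariant factors (1,1,1,1,1,1).

∂_2: C_2 → C_1 acts by ∂[p,q,r] = [q,r] − [p,r] + [p,q]. For instance
  ∂[0,5,6] = [5,6] − [0,6] + [0,5],
  ∂[2,3,6] = [3,6] − [2,6] + [2,3].
This gives a 11×4 integer matrix of rank 4; reducing to Smith normal form yields diagonal entries (1,1,1,1).

Now H_k = ker ∂_k / im ∂_{k+1}, so:

  H_0: rank C_0 − rank ∂_1 = 7 − 6 = 1, and the invariant factors of ∂_1 are all 1, so H_0 = Z.
  H_1: rank ker ∂_1 − rank ∂_2 = (11 − 6) − 4 = 1, and the invariant factors of ∂_2 are all 1, so H_1 = Z.
  H_2: rank ker ∂_2 − rank ∂_3 = (4 − 4) − 0 = 0, and there is no ∂_3, so H_2 = 0.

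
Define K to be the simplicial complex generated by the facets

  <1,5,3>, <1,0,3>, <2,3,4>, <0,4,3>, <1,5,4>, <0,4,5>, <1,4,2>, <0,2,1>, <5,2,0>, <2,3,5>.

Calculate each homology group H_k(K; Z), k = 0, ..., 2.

H_0 = Z,  H_1 = Z/2,  H_2 = 0.

Fix the vertex order 0 < 1 < 2 < 3 < 4 < 5 and write every simplex with vertices in increasing order. Then dim K = 2 and the simplices of K are:

  0-simplices (6): [0], [1], [2], [3], [4], [5]
  1-simplices (15): [0,1], [0,2], [0,3], [0,4], [0,5], [1,2], [1,3], [1,4], [1,5], [2,3], [2,4], [2,5], [3,4], [3,5], [4,5]
  2-simplices (10): [0,1,2], [0,1,3], [0,2,5], [0,3,4], [0,4,5], [1,2,4], [1,3,5], [1,4,5], [2,3,4], [2,3,5]

Hence C_0 ≅ Z^6, C_1 ≅ Z^15, C_2 ≅ Z^10.

Boundary ∂_1: C_1 → C_0 sends each edge [p,q] (with p < q) to q − p.
As a 6×15 matrix over Z this has rank 5, with invariant factors (1,1,1,1,1).

Boundary ∂_2: C_2 → C_1 maps a triangle to the signed sum of its edges. For instance
  ∂[1,4,5] = [4,5] − [1,5] + [1,4],
  ∂[0,2,5] = [2,5] − [0,5] + [0,2].
The 15×10 boundary matrix has rank 10 and Smith normal form diag(1,1,1,1,1,1,1,1,1,2).

Computing H_k = (kernel of ∂_k) / (image of ∂_{k+1}):

  H_0: rank C_0 − rank ∂_1 = 6 − 5 = 1, and the invariant factors of ∂_1 are all 1, so H_0 = Z.
  H_1: rank ker ∂_1 − rank ∂_2 = (15 − 5) − 10 = 0, and ∂_2 has invariant factor 2 > 1, so H_1 = Z/2.
  H_2: rank ker ∂_2 − rank ∂_3 = (10 − 10) − 0 = 0, and there is no ∂_3, so H_2 = 0.

As a check, the Euler characteristic is 6 − 15 + 10 = 1, which agrees with 1 − 0 + 0 = 1.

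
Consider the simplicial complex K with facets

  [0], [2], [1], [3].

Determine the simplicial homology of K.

H_0 ≅ Z^4.

We work with the vertex ordering 0 < 1 < 2 < 3. The simplices of K, each written with vertices in increasing order, are:

  0-simplices (4): [0], [1], [2], [3]

Hence C_0 ≅ Z^4.

Now H_k = ker ∂_k / im ∂_{k+1}, so:

  H_0: rank C_0 − rank ∂_1 = 4 − 0 = 4, and there is no ∂_1, so H_0 ≅ Z^4.

(K is a triangulation of a set of 4 points.)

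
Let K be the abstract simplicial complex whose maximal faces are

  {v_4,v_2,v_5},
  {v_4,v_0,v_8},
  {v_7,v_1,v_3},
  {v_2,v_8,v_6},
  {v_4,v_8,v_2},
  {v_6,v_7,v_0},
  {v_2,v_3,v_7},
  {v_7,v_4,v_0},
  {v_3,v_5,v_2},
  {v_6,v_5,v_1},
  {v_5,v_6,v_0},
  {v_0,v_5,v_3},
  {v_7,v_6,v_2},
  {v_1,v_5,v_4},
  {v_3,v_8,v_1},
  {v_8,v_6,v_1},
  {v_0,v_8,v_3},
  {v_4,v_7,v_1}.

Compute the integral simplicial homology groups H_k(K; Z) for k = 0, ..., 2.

H_0 ≅ Z,  H_1 ≅ Z^2,  H_2 ≅ Z.

We work with the vertex ordering v_0 < v_1 < v_2 < v_3 < v_4 < v_5 < v_6 < v_7 < v_8. The simplices of K, each written with vertices in increasing order, are:

  0-simplices (9): [v_0], [v_1], [v_2], [v_3], [v_4], [v_5], [v_6], [v_7], [v_8]
  1-simplices (27): (27 of them)
  2-simplices (18): (18 of them)

Hence C_0 ≅ Z^9, C_1 ≅ Z^27, C_2 ≅ Z^18.

Boundary ∂_1: C_1 → C_0 maps an edge to its endpoints' difference, ∂[p,q] = q − p. For instance
  ∂[v_1,v_8] = [v_8] − [v_1].
As a 9×27 matrix over Z this has rank 8, with invariant factors (1,1,1,1,1,1,1,1).

The boundary map ∂_2: C_2 → C_1 maps a triangle to the signed sum of its edges. For instance
  ∂[v_1,v_3,v_7] = [v_3,v_7] − [v_1,v_7] + [v_1,v_3],
  ∂[v_1,v_5,v_6] = [v_5,v_6] − [v_1,v_6] + [v_1,v_5].
As a 27×18 matrix over Z this has rank 17, with invariant factors (1,1,1,1,1,1,1,1,1,1,1,1,1,1,1,1,1).

Computing H_k = (kernel of ∂_k) / (image of ∂_{k+1}):

  H_0: rank C_0 − rank ∂_1 = 9 − 8 = 1, and the invariant factors of ∂_1 are all 1, so H_0 ≅ Z.
  H_1: rank ker ∂_1 − rank ∂_2 = (27 − 8) − 17 = 2, and the invariant factors of ∂_2 are all 1, so H_1 ≅ Z^2.
  H_2: rank ker ∂_2 − rank ∂_3 = (18 − 17) − 0 = 1, and there is no ∂_3, so H_2 ≅ Z.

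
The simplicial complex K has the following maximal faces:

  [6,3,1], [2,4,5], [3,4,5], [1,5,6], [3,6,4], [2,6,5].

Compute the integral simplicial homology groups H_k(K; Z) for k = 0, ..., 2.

Order the vertices as 1 < 2 < 3 < 4 < 5 < 6. Listing each simplex with vertices in this order, K has dimension 2 with simplices:

  0-simplices (6): [1], [2], [3], [4], [5], [6]
  1-simplices (12): [1,3], [1,5], [1,6], [2,4], [2,5], [2,6], [3,4], [3,5], [3,6], [4,5], [4,6], [5,6]
  2-simplices (6): [1,3,6], [1,5,6], [2,4,5], [2,5,6], [3,4,5], [3,4,6]

so the chain groups are C_0 ≅ Z^6, C_1 ≅ Z^12, C_2 ≅ Z^6.

Boundary ∂_1: C_1 → C_0 maps an edge to its endpoints' difference, ∂[p,q] = q − p. For instance
  ∂[3,6] = [6] − [3].
This gives a 6×12 integer matrix of rank 5; reducing to Smith normal form yields diagonal entries (1,1,1,1,1).

The boundary map ∂_2: C_2 → C_1 acts by ∂[p,q,r] = [q,r] − [p,r] + [p,q]. For instance
  ∂[1,3,6] = [3,6] − [1,6] + [1,3],
  ∂[3,4,5] = [4,5] − [3,5] + [3,4].
The 12×6 boundary matrix has rank 6 and Smith normal form diag(1,1,1,1,1,1).

Now H_k = ker ∂_k / im ∂_{k+1}, so:

  H_0: rank C_0 − rank ∂_1 = 6 − 5 = 1, and the invariant factors of ∂_1 are all 1, so H_0 = Z.
  H_1: rank ker ∂_1 − rank ∂_2 = (12 − 5) − 6 = 1, and the invariant factors of ∂_2 are all 1, so H_1 = Z.
  H_2: rank ker ∂_2 − rank ∂_3 = (6 − 6) − 0 = 0, and there is no ∂_3, so H_2 = 0.

H_0 ≅ Z,  H_1 ≅ Z,  H_2 = 0.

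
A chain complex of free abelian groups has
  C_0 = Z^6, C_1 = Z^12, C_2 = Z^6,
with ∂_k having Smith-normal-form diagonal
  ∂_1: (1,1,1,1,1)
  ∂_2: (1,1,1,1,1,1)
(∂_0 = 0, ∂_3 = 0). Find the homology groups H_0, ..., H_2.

H_0 ≅ Z,  H_1 ≅ Z,  H_2 = 0.

H_0: b_0 = 6 − 0 − 5 = 1; torsion from ∂_1 factors > 1: none. So H_0 ≅ Z.
H_1: b_1 = 12 − 5 − 6 = 1; torsion from ∂_2 factors > 1: none. So H_1 ≅ Z.
H_2: b_2 = 6 − 6 − 0 = 0; torsion from ∂_3 factors > 1: none. So H_2 ≅ 0.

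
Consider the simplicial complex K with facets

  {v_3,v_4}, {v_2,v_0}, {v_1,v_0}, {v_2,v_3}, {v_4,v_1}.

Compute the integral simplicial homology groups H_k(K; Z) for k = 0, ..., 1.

Fix the vertex order v_0 < v_1 < v_2 < v_3 < v_4 and write every simplex with vertices in increasing order. Then dim K = 1 and the simplices of K are:

  0-simplices (5): [v_0], [v_1], [v_2], [v_3], [v_4]
  1-simplices (5): [v_0,v_1], [v_0,v_2], [v_1,v_4], [v_2,v_3], [v_3,v_4]

giving chain groups C_0 ≅ Z^5, C_1 ≅ Z^5.

The boundary map ∂_1: C_1 → C_0 sends each edge [p,q] (with p < q) to q − p. For instance
  ∂[v_1,v_4] = [v_4] − [v_1].
This gives a 5×5 integer matrix of rank 4; reducing to Smith normal form yields diagonal entries (1,1,1,1).

From H_k ≅ ker(∂_k) / im(∂_{k+1}) we obtain:

  H_0: rank C_0 − rank ∂_1 = 5 − 4 = 1, and the invariant factors of ∂_1 are all 1, so H_0 ≅ Z.
  H_1: rank ker ∂_1 − rank ∂_2 = (5 − 4) − 0 = 1, and there is no ∂_2, so H_1 ≅ Z.

(K is a triangulation of the circle S^1.)

H_0 ≅ Z,  H_1 ≅ Z.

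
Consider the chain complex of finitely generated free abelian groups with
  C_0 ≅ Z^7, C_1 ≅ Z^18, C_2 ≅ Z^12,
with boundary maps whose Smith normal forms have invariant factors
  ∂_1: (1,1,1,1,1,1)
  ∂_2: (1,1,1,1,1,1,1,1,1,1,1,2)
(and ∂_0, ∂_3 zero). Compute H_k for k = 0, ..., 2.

H_0 ≅ Z,  H_1 ≅ Z/2,  H_2 = 0.

H_0: b_0 = 7 − 0 − 6 = 1; torsion from ∂_1 factors > 1: none. So H_0 ≅ Z.
H_1: b_1 = 18 − 6 − 12 = 0; torsion from ∂_2 factors > 1: [2]. So H_1 ≅ Z/2.
H_2: b_2 = 12 − 12 − 0 = 0; torsion from ∂_3 factors > 1: none. So H_2 ≅ 0.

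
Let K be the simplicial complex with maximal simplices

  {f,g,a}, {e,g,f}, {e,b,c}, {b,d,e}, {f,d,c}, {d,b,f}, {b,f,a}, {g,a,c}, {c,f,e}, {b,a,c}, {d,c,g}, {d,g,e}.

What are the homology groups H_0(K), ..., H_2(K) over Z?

Order the vertices as a < b < c < d < e < f < g. Listing each simplex with vertices in this order, K has dimension 2 with simplices:

  0-simplices (7): a, b, c, d, e, f, g
  1-simplices (18): ab, ac, af, ag, bc, bd, be, bf, cd, ce, cf, cg, de, df, dg, ef, eg, fg
  2-simplices (12): abc, abf, acg, afg, bce, bde, bdf, cdf, cdg, cef, deg, efg

so the chain groups are C_0 ≅ Z^7, C_1 ≅ Z^18, C_2 ≅ Z^12.

The boundary map ∂_1: C_1 → C_0 is given by ∂[p,q] = [q] − [p].
The 7×18 boundary matrix has rank 6 and Smith normal form diag(1,1,1,1,1,1).

The boundary map ∂_2: C_2 → C_1 maps a triangle to the signed sum of its edges. For instance
  ∂abc = bc − ac + ab,
  ∂abf = bf − af + ab.
The 18×12 boundary matrix has rank 12 and Smith normal form diag(1,1,1,1,1,1,1,1,1,1,1,2).

From H_k ≅ ker(∂_k) / im(∂_{k+1}) we obtain:

  H_0: rank C_0 − rank ∂_1 = 7 − 6 = 1, and the invariant factors of ∂_1 are all 1, so H_0 ≅ Z.
  H_1: rank ker ∂_1 − rank ∂_2 = (18 − 6) − 12 = 0, and ∂_2 has invariant factor 2 > 1, so H_1 ≅ Z/2Z.
  H_2: rank ker ∂_2 − rank ∂_3 = (12 − 12) − 0 = 0, and there is no ∂_3, so H_2 ≅ 0.

(K is a triangulation of the real projective plane RP^2.)

H_0 = Z,  H_1 = Z/2Z,  H_2 = 0.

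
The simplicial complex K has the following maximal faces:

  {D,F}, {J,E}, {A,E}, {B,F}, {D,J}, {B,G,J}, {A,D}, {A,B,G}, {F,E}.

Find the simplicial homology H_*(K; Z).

H_0 = Z,  H_1 = Z^4,  H_2 = 0.

Fix the vertex order A < B < D < E < F < G < J and write every simplex with vertices in increasing order. Then dim K = 2 and the simplices of K are:

  0-simplices (7): A, B, D, E, F, G, J
  1-simplices (12): AB, AD, AE, AG, BF, BG, BJ, DF, DJ, EF, EJ, GJ
  2-simplices (2): ABG, BGJ

giving chain groups C_0 ≅ Z^7, C_1 ≅ Z^12, C_2 ≅ Z^2.

∂_1: C_1 → C_0 maps an edge to its endpoints' difference, ∂[p,q] = q − p. For instance
  ∂GJ = J − G.
As a 7×12 matrix over Z this has rank 6, with invariant factors (1,1,1,1,1,1).

The boundary map ∂_2: C_2 → C_1 acts by ∂[p,q,r] = [q,r] − [p,r] + [p,q]. For instance
  ∂ABG = BG − AG + AB,
  ∂BGJ = GJ − BJ + BG.
As a 12×2 matrix over Z this has rank 2, with invariant factors (1,1).

Now H_k = ker ∂_k / im ∂_{k+1}, so:

  H_0: rank C_0 − rank ∂_1 = 7 − 6 = 1, and the invariant factors of ∂_1 are all 1, so H_0 ≅ Z.
  H_1: rank ker ∂_1 − rank ∂_2 = (12 − 6) − 2 = 4, and the invariant factors of ∂_2 are all 1, so H_1 ≅ Z^4.
  H_2: rank ker ∂_2 − rank ∂_3 = (2 − 2) − 0 = 0, and there is no ∂_3, so H_2 ≅ 0.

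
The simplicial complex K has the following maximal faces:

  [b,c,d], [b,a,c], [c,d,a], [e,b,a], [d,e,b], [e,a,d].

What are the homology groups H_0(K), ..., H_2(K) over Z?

H_0 ≅ Z,  H_1 = 0,  H_2 ≅ Z.

We work with the vertex ordering a < b < c < d < e. The simplices of K, each written with vertices in increasing order, are:

  0-simplices (5): a, b, c, d, e
  1-simplices (9): ab, ac, ad, ae, bc, bd, be, cd, de
  2-simplices (6): abc, abe, acd, ade, bcd, bde

giving chain groups C_0 ≅ Z^5, C_1 ≅ Z^9, C_2 ≅ Z^6.

∂_1: C_1 → C_0 is given by ∂[p,q] = [q] − [p]. For instance
  ∂be = e − b.
The resulting 5×9 matrix has rank 4, and its Smith normal form has invariant factors (1,1,1,1).

Boundary ∂_2: C_2 → C_1 acts by ∂[p,q,r] = [q,r] − [p,r] + [p,q]. For instance
  ∂abc = bc − ac + ab,
  ∂ade = de − ae + ad.
This gives a 9×6 integer matrix of rank 5; reducing to Smith normal form yields diagonal entries (1,1,1,1,1).

Now H_k = ker ∂_k / im ∂_{k+1}, so:

  H_0: rank C_0 − rank ∂_1 = 5 − 4 = 1, and the invariant factors of ∂_1 are all 1, so H_0 ≅ Z.
  H_1: rank ker ∂_1 − rank ∂_2 = (9 − 4) − 5 = 0, and the invariant factors of ∂_2 are all 1, so H_1 ≅ 0.
  H_2: rank ker ∂_2 − rank ∂_3 = (6 − 5) − 0 = 1, and there is no ∂_3, so H_2 ≅ Z.

As a check, the Euler characteristic is 5 − 9 + 6 = 2, which agrees with 1 − 0 + 1 = 2.
(K is a triangulation of the 2-sphere S^2.)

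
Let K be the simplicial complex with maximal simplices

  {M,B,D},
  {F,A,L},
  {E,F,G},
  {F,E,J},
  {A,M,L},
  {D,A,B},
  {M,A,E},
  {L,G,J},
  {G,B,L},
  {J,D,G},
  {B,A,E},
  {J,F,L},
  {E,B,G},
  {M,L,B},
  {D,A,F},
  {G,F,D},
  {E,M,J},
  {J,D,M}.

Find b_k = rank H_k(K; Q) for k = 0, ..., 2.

Take the total order A < B < D < E < F < G < J < L < M on the vertex set. Then K (dimension 2) consists of the simplices:

  0-simplices (9): A, B, D, E, F, G, J, L, M
  1-simplices (27): AB, AD, AE, AF, AL, AM, BD, BE, BG, BL, BM, DF, DG, DJ, DM, EF, EG, EJ, EM, FG, FJ, FL, GJ, GL, JL, JM, LM
  2-simplices (18): ABD, ABE, ADF, AEM, AFL, ALM, BDM, BEG, BGL, BLM, DFG, DGJ, DJM, EFG, EFJ, EJM, FJL, GJL

Hence C_0 ≅ Z^9, C_1 ≅ Z^27, C_2 ≅ Z^18.

The boundary map ∂_1: C_1 → C_0 is given by ∂[p,q] = [q] − [p]. For instance
  ∂DF = F − D.
This gives a 9×27 integer matrix of rank 8; reducing to Smith normal form yields diagonal entries (1,1,1,1,1,1,1,1).

∂_2: C_2 → C_1 sends each 2-simplex [p,q,r] to [q,r] − [p,r] + [p,q]. For instance
  ∂EJM = JM − EM + EJ,
  ∂ALM = LM − AM + AL.
This gives a 27×18 integer matrix of rank 18; reducing to Smith normal form yields diagonal entries (1,1,1,1,1,1,1,1,1,1,1,1,1,1,1,1,1,2).

Reading off H_k = ker ∂_k / im ∂_{k+1}:

  H_0: rank C_0 − rank ∂_1 = 9 − 8 = 1, and the invariant factors of ∂_1 are all 1, so H_0 = Z.
  H_1: rank ker ∂_1 − rank ∂_2 = (27 − 8) − 18 = 1, and ∂_2 has invariant factor 2 > 1, so H_1 = Z ⊕ Z/2.
  H_2: rank ker ∂_2 − rank ∂_3 = (18 − 18) − 0 = 0, and there is no ∂_3, so H_2 = 0.

Hence the Betti numbers are b_0 = 1, b_1 = 1, b_2 = 0.

b_0 = 1, b_1 = 1, b_2 = 0.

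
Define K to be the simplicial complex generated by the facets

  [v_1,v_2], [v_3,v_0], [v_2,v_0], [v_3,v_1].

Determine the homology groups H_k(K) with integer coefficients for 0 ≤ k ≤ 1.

H_0 = Z,  H_1 = Z.

Fix the vertex order v_0 < v_1 < v_2 < v_3 and write every simplex with vertices in increasing order. Then dim K = 1 and the simplices of K are:

  0-simplices (4): [v_0], [v_1], [v_2], [v_3]
  1-simplices (4): [v_0,v_2], [v_0,v_3], [v_1,v_2], [v_1,v_3]

giving chain groups C_0 ≅ Z^4, C_1 ≅ Z^4.

Boundary ∂_1: C_1 → C_0 sends each edge [p,q] (with p < q) to q − p. For instance
  ∂[v_1,v_2] = [v_2] − [v_1].
This gives a 4×4 integer matrix of rank 3; reducing to Smith normal form yields diagonal entries (1,1,1).

Reading off H_k = ker ∂_k / im ∂_{k+1}:

  H_0: rank C_0 − rank ∂_1 = 4 − 3 = 1, and the invariant factors of ∂_1 are all 1, so H_0 = Z.
  H_1: rank ker ∂_1 − rank ∂_2 = (4 − 3) − 0 = 1, and there is no ∂_2, so H_1 = Z.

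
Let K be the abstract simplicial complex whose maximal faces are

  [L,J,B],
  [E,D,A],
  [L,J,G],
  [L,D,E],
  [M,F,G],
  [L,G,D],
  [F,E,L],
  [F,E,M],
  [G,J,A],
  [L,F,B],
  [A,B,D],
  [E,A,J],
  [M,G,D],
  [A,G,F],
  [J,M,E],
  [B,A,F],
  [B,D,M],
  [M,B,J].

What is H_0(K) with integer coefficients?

Take the total order A < B < D < E < F < G < J < L < M on the vertex set. Then K (dimension 2) consists of the simplices:

  0-simplices (9): A, B, D, E, F, G, J, L, M
  1-simplices (27): AB, AD, AE, AF, AG, AJ, BD, BF, BJ, BL, BM, DE, DG, DL, DM, EF, EJ, EL, EM, FG, FL, FM, GJ, GL, GM, JL, JM
  2-simplices (18): ABD, ABF, ADE, AEJ, AFG, AGJ, BDM, BFL, BJL, BJM, DEL, DGL, DGM, EFL, EFM, EJM, FGM, GJL

giving chain groups C_0 ≅ Z^9, C_1 ≅ Z^27, C_2 ≅ Z^18.

Boundary ∂_1: C_1 → C_0 sends each edge [p,q] (with p < q) to q − p. For instance
  ∂JM = M − J.
This gives a 9×27 integer matrix of rank 8; reducing to Smith normal form yields diagonal entries (1,1,1,1,1,1,1,1).

Boundary ∂_2: C_2 → C_1 acts by ∂[p,q,r] = [q,r] − [p,r] + [p,q]. For instance
  ∂AGJ = GJ − AJ + AG,
  ∂ABD = BD − AD + AB.
The resulting 27×18 matrix has rank 17, and its Smith normal form has invariant factors (1,1,1,1,1,1,1,1,1,1,1,1,1,1,1,1,1).

Computing H_k = (kernel of ∂_k) / (image of ∂_{k+1}):

  H_0: rank C_0 − rank ∂_1 = 9 − 8 = 1, and the invariant factors of ∂_1 are all 1, so H_0 ≅ Z.

(K is a triangulation of the torus T^2.)

H_0 = Z.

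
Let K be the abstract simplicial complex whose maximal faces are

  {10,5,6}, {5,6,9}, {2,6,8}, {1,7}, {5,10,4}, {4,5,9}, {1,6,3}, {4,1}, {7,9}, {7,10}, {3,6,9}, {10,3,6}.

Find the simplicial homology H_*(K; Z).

H_0 = Z,  H_1 = Z^3,  H_2 = 0.

Fix the vertex order 1 < 2 < 3 < 4 < 5 < 6 < 7 < 8 < 9 < 10 and write every simplex with vertices in increasing order. Then dim K = 2 and the simplices of K are:

  0-simplices (10): [1], [2], [3], [4], [5], [6], [7], [8], [9], [10]
  1-simplices (20): [1,3], [1,4], [1,6], [1,7], [2,6], [2,8], [3,6], [3,9], [3,10], [4,5], [4,9], [4,10], [5,6], [5,9], [5,10], [6,8], [6,9], [6,10], [7,9], [7,10]
  2-simplices (8): [1,3,6], [2,6,8], [3,6,9], [3,6,10], [4,5,9], [4,5,10], [5,6,9], [5,6,10]

so the chain groups are C_0 ≅ Z^10, C_1 ≅ Z^20, C_2 ≅ Z^8.

∂_1: C_1 → C_0 maps an edge to its endpoints' difference, ∂[p,q] = q − p.
The resulting 10×20 matrix has rank 9, and its Smith normal form has invariant factors (1,1,1,1,1,1,1,1,1).

The boundary map ∂_2: C_2 → C_1 acts by ∂[p,q,r] = [q,r] − [p,r] + [p,q]. For instance
  ∂[3,6,9] = [6,9] − [3,9] + [3,6],
  ∂[4,5,9] = [5,9] − [4,9] + [4,5].
This gives a 20×8 integer matrix of rank 8; reducing to Smith normal form yields diagonal entries (1,1,1,1,1,1,1,1).

Computing H_k = (kernel of ∂_k) / (image of ∂_{k+1}):

  H_0: rank C_0 − rank ∂_1 = 10 − 9 = 1, and the invariant factors of ∂_1 are all 1, so H_0 ≅ Z.
  H_1: rank ker ∂_1 − rank ∂_2 = (20 − 9) − 8 = 3, and the invariant factors of ∂_2 are all 1, so H_1 ≅ Z^3.
  H_2: rank ker ∂_2 − rank ∂_3 = (8 − 8) − 0 = 0, and there is no ∂_3, so H_2 ≅ 0.

As a check, the Euler characteristic is 10 − 20 + 8 = -2, which agrees with 1 − 3 + 0 = -2.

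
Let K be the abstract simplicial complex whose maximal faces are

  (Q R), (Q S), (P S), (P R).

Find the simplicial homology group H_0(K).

H_0 = Z.

Fix the vertex order P < Q < R < S and write every simplex with vertices in increasing order. Then dim K = 1 and the simplices of K are:

  0-simplices (4): P, Q, R, S
  1-simplices (4): PR, PS, QR, QS

so the chain groups are C_0 ≅ Z^4, C_1 ≅ Z^4.

Boundary ∂_1: C_1 → C_0 is given by ∂[p,q] = [q] − [p]. For instance
  ∂QR = R − Q.
The resulting 4×4 matrix has rank 3, and its Smith normal form has invariant factors (1,1,1).

Now H_k = ker ∂_k / im ∂_{k+1}, so:

  H_0: rank C_0 − rank ∂_1 = 4 − 3 = 1, and the invariant factors of ∂_1 are all 1, so H_0 ≅ Z.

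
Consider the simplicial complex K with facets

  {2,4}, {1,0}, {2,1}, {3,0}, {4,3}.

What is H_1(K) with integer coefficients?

K has 5 vertices, 5 edges.
rank ∂_1 = 4, rank ∂_2 = 0 ⇒ b_1 = 5 − 4 − 0 = 1. So H_1 ≅ Z.

H_1 = Z.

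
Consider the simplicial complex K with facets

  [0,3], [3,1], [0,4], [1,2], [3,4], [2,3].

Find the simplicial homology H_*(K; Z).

Order the vertices as 0 < 1 < 2 < 3 < 4. Listing each simplex with vertices in this order, K has dimension 1 with simplices:

  0-simplices (5): [0], [1], [2], [3], [4]
  1-simplices (6): [0,3], [0,4], [1,2], [1,3], [2,3], [3,4]

giving chain groups C_0 ≅ Z^5, C_1 ≅ Z^6.

∂_1: C_1 → C_0 is given by ∂[p,q] = [q] − [p].
This gives a 5×6 integer matrix of rank 4; reducing to Smith normal form yields diagonal entries (1,1,1,1).

Computing H_k = (kernel of ∂_k) / (image of ∂_{k+1}):

  H_0: rank C_0 − rank ∂_1 = 5 − 4 = 1, and the invariant factors of ∂_1 are all 1, so H_0 = Z.
  H_1: rank ker ∂_1 − rank ∂_2 = (6 − 4) − 0 = 2, and there is no ∂_2, so H_1 = Z^2.

As a check, the Euler characteristic is 5 − 6 = -1, which agrees with 1 − 2 = -1.

H_0 = Z,  H_1 = Z^2.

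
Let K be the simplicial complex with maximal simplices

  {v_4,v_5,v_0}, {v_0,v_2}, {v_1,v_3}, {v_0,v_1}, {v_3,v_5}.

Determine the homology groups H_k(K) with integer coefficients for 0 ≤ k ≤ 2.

Fix the vertex order v_0 < v_1 < v_2 < v_3 < v_4 < v_5 and write every simplex with vertices in increasing order. Then dim K = 2 and the simplices of K are:

  0-simplices (6): [v_0], [v_1], [v_2], [v_3], [v_4], [v_5]
  1-simplices (7): [v_0,v_1], [v_0,v_2], [v_0,v_4], [v_0,v_5], [v_1,v_3], [v_3,v_5], [v_4,v_5]
  2-simplices (1): [v_0,v_4,v_5]

so the chain groups are C_0 ≅ Z^6, C_1 ≅ Z^7, C_2 ≅ Z^1.

The boundary map ∂_1: C_1 → C_0 is given by ∂[p,q] = [q] − [p]. For instance
  ∂[v_0,v_5] = [v_5] − [v_0].
This gives a 6×7 integer matrix of rank 5; reducing to Smith normal form yields diagonal entries (1,1,1,1,1).

∂_2: C_2 → C_1 maps a triangle to the signed sum of its edges. For instance
  ∂[v_0,v_4,v_5] = [v_4,v_5] − [v_0,v_5] + [v_0,v_4].
The resulting 7×1 matrix has rank 1, and its Smith normal form has invariant factors (1).

Reading off H_k = ker ∂_k / im ∂_{k+1}:

  H_0: rank C_0 − rank ∂_1 = 6 − 5 = 1, and the invariant factors of ∂_1 are all 1, so H_0 = Z.
  H_1: rank ker ∂_1 − rank ∂_2 = (7 − 5) − 1 = 1, and the invariant factors of ∂_2 are all 1, so H_1 = Z.
  H_2: rank ker ∂_2 − rank ∂_3 = (1 − 1) − 0 = 0, and there is no ∂_3, so H_2 = 0.

As a check, the Euler characteristic is 6 − 7 + 1 = 0, which agrees with 1 − 1 + 0 = 0.

H_0 = Z,  H_1 = Z,  H_2 = 0.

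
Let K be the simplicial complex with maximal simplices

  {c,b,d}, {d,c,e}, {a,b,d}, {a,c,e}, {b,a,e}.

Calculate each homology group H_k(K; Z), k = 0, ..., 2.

Take the total order a < b < c < d < e on the vertex set. Then K (dimension 2) consists of the simplices:

  0-simplices (5): a, b, c, d, e
  1-simplices (10): ab, ac, ad, ae, bc, bd, be, cd, ce, de
  2-simplices (5): abd, abe, ace, bcd, cde

Hence C_0 ≅ Z^5, C_1 ≅ Z^10, C_2 ≅ Z^5.

∂_1: C_1 → C_0 sends each edge [p,q] (with p < q) to q − p.
The 5×10 boundary matrix has rank 4 and Smith normal form diag(1,1,1,1).

∂_2: C_2 → C_1 sends each 2-simplex [p,q,r] to [q,r] − [p,r] + [p,q]. For instance
  ∂cde = de − ce + cd,
  ∂bcd = cd − bd + bc.
The resulting 10×5 matrix has rank 5, and its Smith normal form has invariant factors (1,1,1,1,1).

Computing H_k = (kernel of ∂_k) / (image of ∂_{k+1}):

  H_0: rank C_0 − rank ∂_1 = 5 − 4 = 1, and the invariant factors of ∂_1 are all 1, so H_0 = Z.
  H_1: rank ker ∂_1 − rank ∂_2 = (10 − 4) − 5 = 1, and the invariant factors of ∂_2 are all 1, so H_1 = Z.
  H_2: rank ker ∂_2 − rank ∂_3 = (5 − 5) − 0 = 0, and there is no ∂_3, so H_2 = 0.

H_0 ≅ Z,  H_1 ≅ Z,  H_2 = 0.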